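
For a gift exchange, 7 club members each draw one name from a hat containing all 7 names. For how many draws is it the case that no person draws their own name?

1854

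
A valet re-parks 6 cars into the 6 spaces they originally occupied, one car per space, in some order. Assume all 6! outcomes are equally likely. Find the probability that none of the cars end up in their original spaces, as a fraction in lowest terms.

53/144

Favorable outcomes: !6 = 265.
Total outcomes: 6! = 720.
Probability = 265/720 = 53/144.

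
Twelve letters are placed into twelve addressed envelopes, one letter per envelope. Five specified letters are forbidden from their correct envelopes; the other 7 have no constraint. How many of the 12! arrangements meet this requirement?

312273360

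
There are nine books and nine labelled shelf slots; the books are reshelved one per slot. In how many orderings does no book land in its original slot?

133496

By inclusion-exclusion, !9 = Σ (-1)^k · 9!/k! for k=0..9
= 9! - 9!/1! + 9!/2! - 9!/3! + 9!/4! - 9!/5! + 9!/6! - 9!/7! + 9!/8! - 9!/9!
= 362880 - 362880 + 181440 - 60480 + 15120 - 3024 + 504 - 72 + 9 - 1
= 133496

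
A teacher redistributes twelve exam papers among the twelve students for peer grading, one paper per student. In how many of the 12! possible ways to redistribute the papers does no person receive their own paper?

176214841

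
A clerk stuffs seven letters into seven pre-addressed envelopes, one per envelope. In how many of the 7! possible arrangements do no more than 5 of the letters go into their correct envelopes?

5039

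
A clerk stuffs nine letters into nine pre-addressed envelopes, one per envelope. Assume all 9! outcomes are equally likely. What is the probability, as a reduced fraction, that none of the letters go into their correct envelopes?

Favorable outcomes: !9 = 133496.
Total outcomes: 9! = 362880.
Probability = 133496/362880 = 16687/45360.

16687/45360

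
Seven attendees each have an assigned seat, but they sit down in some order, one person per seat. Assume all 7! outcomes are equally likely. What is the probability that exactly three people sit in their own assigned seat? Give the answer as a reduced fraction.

1/16

Favorable outcomes: C(7,3)·!4 = 35·9 = 315.
Total outcomes: 7! = 5040.
Probability = 315/5040 = 1/16.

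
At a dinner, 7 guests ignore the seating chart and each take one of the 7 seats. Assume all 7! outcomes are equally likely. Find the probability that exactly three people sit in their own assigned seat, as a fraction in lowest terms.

Favorable outcomes: C(7,3)·!4 = 35·9 = 315.
Total outcomes: 7! = 5040.
Probability = 315/5040 = 1/16.

1/16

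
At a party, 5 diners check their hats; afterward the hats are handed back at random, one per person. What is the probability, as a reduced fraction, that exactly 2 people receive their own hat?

1/6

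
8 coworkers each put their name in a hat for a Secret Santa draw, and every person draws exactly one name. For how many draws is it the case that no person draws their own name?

14833

Recurrence: !8 = 7·(!7 + !6).
!8 = 7·(1854 + 265) = 7·2119 = 14833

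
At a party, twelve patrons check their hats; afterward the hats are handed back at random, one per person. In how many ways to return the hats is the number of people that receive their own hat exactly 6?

Pick the 6 fixed positions: C(12,6) = 924 ways.
The other 6 form a derangement: !6 = 265.
Total: 924 × 265 = 244860.

244860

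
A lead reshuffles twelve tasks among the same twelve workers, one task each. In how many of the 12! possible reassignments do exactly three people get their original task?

Choose which 3 of the 12 are fixed: C(12,3) = 220.
The remaining 9 must be deranged: !9 = 133496.
Total: 220 × 133496 = 29369120.

29369120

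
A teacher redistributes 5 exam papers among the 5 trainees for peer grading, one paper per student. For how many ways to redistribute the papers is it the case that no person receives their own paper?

44

By inclusion-exclusion, !5 = Σ (-1)^k · 5!/k! for k=0..5
= 5! - 5!/1! + 5!/2! - 5!/3! + 5!/4! - 5!/5!
= 120 - 120 + 60 - 20 + 5 - 1
= 44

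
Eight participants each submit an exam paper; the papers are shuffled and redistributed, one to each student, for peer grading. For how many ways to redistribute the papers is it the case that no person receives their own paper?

14833

Use !n = n·!(n-1) + (-1)^n.
!8 = 8·1854 + 1 = 14833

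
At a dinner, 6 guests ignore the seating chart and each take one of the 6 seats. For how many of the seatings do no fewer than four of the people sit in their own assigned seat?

16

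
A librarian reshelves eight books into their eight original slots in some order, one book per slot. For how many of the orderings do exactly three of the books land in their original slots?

2464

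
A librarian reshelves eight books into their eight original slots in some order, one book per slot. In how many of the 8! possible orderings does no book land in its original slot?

14833

The subfactorial !8 = [8!/e] (nearest integer).
8! = 40320, and 40320/e ≈ 14832.90, so !8 = 14833.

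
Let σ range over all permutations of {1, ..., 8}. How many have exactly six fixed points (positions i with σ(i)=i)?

28

Choose which 6 of the 8 are fixed: C(8,6) = 28.
The remaining 2 must be deranged: !2 = 1.
Total: 28 × 1 = 28.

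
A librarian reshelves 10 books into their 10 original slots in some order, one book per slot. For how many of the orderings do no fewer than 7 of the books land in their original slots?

Sum C(10,i)·!(10-i) for i = 7..10:
  i=7: C(10,7)·!3 = 120·2 = 240
  i=8: C(10,8)·!2 = 45·1 = 45
  i=9: C(10,9)·!1 = 10·0 = 0
  i=10: C(10,10)·!0 = 1·1 = 1
Total = 286.

286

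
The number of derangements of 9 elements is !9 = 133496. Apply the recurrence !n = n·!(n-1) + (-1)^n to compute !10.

!10 = 10·133496 + 1 = 1334961.

1334961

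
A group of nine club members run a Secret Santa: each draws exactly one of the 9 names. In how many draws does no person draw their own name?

133496

The subfactorial !9 = [9!/e] (nearest integer).
9! = 362880, and 362880/e ≈ 133496.09, so !9 = 133496.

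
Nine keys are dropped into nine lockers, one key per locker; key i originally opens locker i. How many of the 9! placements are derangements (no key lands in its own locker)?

Recurrence: !9 = 8·(!8 + !7).
!9 = 8·(14833 + 1854) = 8·16687 = 133496

133496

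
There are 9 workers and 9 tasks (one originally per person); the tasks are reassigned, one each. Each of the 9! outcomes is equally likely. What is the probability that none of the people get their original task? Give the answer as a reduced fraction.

Favorable outcomes: !9 = 133496.
Total outcomes: 9! = 362880.
Probability = 133496/362880 = 16687/45360.

16687/45360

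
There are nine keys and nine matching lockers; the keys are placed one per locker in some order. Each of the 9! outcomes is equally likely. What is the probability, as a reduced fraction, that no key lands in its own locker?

16687/45360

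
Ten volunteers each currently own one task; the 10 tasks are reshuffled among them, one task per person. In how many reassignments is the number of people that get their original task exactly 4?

Choose which 4 of the 10 are fixed: C(10,4) = 210.
The remaining 6 must be deranged: !6 = 265.
Total: 210 × 265 = 55650.

55650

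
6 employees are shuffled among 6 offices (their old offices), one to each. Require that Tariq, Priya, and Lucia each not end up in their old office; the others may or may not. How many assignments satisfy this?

426

Inclusion-exclusion on the 3 forbidden self-matches:
Σ_{j=0}^{3} (-1)^j C(3,j)(6-j)!
= C(3,0)·6! - C(3,1)·5! + C(3,2)·4! - C(3,3)·3!
= 720 - 360 + 72 - 6
= 426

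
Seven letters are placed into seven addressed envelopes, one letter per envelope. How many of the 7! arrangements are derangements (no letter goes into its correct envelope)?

1854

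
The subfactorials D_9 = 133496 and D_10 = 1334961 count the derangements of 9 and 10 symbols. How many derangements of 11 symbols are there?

14684570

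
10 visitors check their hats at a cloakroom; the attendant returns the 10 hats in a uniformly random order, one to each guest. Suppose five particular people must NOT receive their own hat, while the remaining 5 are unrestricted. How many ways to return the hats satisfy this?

2170680

Let A_j be the event that the j-th constrained one is fixed. By inclusion-exclusion over the 5 events:
Σ_{j=0}^{5} (-1)^j C(5,j)(10-j)!
= C(5,0)·10! - C(5,1)·9! + C(5,2)·8! - C(5,3)·7! + C(5,4)·6! - C(5,5)·5!
= 3628800 - 1814400 + 403200 - 50400 + 3600 - 120
= 2170680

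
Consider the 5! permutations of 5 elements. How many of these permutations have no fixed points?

The number of derangements of 5 is !5 = Σ_{k=0}^{5} (-1)^k·5!/k!
= 5! - 5!/1! + 5!/2! - 5!/3! + 5!/4! - 5!/5!
= 120 - 120 + 60 - 20 + 5 - 1
= 44

44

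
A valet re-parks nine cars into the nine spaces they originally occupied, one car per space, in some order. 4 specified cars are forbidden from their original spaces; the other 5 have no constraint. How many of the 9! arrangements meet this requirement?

229080

Let A_j be the event that the j-th constrained one is fixed. By inclusion-exclusion over the 4 events:
Σ_{j=0}^{4} (-1)^j C(4,j)(9-j)!
= C(4,0)·9! - C(4,1)·8! + C(4,2)·7! - C(4,3)·6! + C(4,4)·5!
= 362880 - 161280 + 30240 - 2880 + 120
= 229080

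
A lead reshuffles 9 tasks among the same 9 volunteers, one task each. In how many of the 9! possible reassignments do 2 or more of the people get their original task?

# with exactly i fixed is C(9,i)·!(9-i); sum over i=2..9:
  i=2: C(9,2)·!7 = 36·1854 = 66744
  i=3: C(9,3)·!6 = 84·265 = 22260
  i=4: C(9,4)·!5 = 126·44 = 5544
  i=5: C(9,5)·!4 = 126·9 = 1134
  i=6: C(9,6)·!3 = 84·2 = 168
  i=7: C(9,7)·!2 = 36·1 = 36
  i=8: C(9,8)·!1 = 9·0 = 0
  i=9: C(9,9)·!0 = 1·1 = 1
Total = 95887.

95887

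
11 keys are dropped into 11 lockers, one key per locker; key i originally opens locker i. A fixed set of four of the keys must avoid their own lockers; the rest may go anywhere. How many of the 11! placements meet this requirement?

27422640

Let A_j be the event that the j-th constrained one is fixed. By inclusion-exclusion over the 4 events:
Σ_{j=0}^{4} (-1)^j C(4,j)(11-j)!
= C(4,0)·11! - C(4,1)·10! + C(4,2)·9! - C(4,3)·8! + C(4,4)·7!
= 39916800 - 14515200 + 2177280 - 161280 + 5040
= 27422640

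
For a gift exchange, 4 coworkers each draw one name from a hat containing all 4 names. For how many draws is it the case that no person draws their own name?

9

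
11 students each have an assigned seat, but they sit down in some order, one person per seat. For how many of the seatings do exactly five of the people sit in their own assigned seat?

122430

Pick the 5 fixed positions: C(11,5) = 462 ways.
The remaining 6 must be deranged: !6 = 265.
Total: 462 × 265 = 122430.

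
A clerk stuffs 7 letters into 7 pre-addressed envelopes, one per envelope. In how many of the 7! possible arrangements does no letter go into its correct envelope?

1854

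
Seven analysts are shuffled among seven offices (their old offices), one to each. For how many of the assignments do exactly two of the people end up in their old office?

924

Pick the 2 fixed positions: C(7,2) = 21 ways.
The other 5 form a derangement: !5 = 44.
Total: 21 × 44 = 924.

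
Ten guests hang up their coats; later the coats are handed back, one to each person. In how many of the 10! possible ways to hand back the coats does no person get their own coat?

1334961

The number of derangements of 10 is !10 = Σ_{k=0}^{10} (-1)^k·10!/k!
= 10! - 10!/1! + 10!/2! - 10!/3! + 10!/4! - 10!/5! + 10!/6! - 10!/7! + 10!/8! - 10!/9! + 10!/10!
= 3628800 - 3628800 + 1814400 - 604800 + 151200 - 30240 + 5040 - 720 + 90 - 10 + 1
= 1334961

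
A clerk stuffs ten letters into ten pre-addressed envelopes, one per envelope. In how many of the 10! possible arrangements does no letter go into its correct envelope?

!10 is the nearest integer to 10!/e.
10! = 3628800, and 3628800/e ≈ 1334960.92, so !10 = 1334961.

1334961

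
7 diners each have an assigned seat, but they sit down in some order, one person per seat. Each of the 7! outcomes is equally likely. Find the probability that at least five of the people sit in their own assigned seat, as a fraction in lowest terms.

11/2520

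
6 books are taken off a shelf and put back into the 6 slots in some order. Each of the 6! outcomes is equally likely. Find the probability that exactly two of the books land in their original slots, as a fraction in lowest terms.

3/16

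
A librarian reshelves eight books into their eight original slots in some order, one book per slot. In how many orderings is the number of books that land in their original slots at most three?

# with exactly i fixed is C(8,i)·!(8-i); sum over i=0..3:
  i=0: C(8,0)·!8 = 1·14833 = 14833
  i=1: C(8,1)·!7 = 8·1854 = 14832
  i=2: C(8,2)·!6 = 28·265 = 7420
  i=3: C(8,3)·!5 = 56·44 = 2464
Total = 39549.

39549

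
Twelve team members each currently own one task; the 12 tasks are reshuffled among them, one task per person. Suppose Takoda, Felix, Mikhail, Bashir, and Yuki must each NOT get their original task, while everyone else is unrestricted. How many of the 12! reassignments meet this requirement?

312273360

Let A_j be the event that the j-th constrained one is fixed. By inclusion-exclusion over the 5 events:
Σ_{j=0}^{5} (-1)^j C(5,j)(12-j)!
= C(5,0)·12! - C(5,1)·11! + C(5,2)·10! - C(5,3)·9! + C(5,4)·8! - C(5,5)·7!
= 479001600 - 199584000 + 36288000 - 3628800 + 201600 - 5040
= 312273360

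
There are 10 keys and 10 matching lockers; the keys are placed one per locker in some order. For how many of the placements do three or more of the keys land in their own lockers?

291394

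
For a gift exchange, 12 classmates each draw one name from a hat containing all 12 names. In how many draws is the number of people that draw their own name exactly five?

Pick the 5 fixed positions: C(12,5) = 792 ways.
The remaining 7 must be deranged: !7 = 1854.
Total: 792 × 1854 = 1468368.

1468368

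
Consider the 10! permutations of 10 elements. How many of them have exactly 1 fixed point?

1334960

Pick the single fixed position: C(10,1) = 10 ways.
The other 9 form a derangement: !9 = 133496.
Total: 10 × 133496 = 1334960.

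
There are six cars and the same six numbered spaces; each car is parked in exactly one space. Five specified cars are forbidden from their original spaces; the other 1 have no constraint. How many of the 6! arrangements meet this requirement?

309

Let A_j be the event that the j-th constrained one is fixed. By inclusion-exclusion over the 5 events:
Σ_{j=0}^{5} (-1)^j C(5,j)(6-j)!
= C(5,0)·6! - C(5,1)·5! + C(5,2)·4! - C(5,3)·3! + C(5,4)·2! - C(5,5)·1!
= 720 - 600 + 240 - 60 + 10 - 1
= 309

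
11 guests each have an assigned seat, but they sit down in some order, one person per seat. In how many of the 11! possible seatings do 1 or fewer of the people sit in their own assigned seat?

# with exactly i fixed is C(11,i)·!(11-i); sum over i=0..1:
  i=0: C(11,0)·!11 = 1·14684570 = 14684570
  i=1: C(11,1)·!10 = 11·1334961 = 14684571
Total = 29369141.

29369141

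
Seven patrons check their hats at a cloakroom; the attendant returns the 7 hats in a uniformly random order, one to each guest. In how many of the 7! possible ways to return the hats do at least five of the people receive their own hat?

22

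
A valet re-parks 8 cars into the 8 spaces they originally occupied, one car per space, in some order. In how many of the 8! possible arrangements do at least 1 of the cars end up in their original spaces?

# with exactly i fixed is C(8,i)·!(8-i); sum over i=1..8:
  i=1: C(8,1)·!7 = 8·1854 = 14832
  i=2: C(8,2)·!6 = 28·265 = 7420
  i=3: C(8,3)·!5 = 56·44 = 2464
  i=4: C(8,4)·!4 = 70·9 = 630
  i=5: C(8,5)·!3 = 56·2 = 112
  i=6: C(8,6)·!2 = 28·1 = 28
  i=7: C(8,7)·!1 = 8·0 = 0
  i=8: C(8,8)·!0 = 1·1 = 1
Total = 25487.

25487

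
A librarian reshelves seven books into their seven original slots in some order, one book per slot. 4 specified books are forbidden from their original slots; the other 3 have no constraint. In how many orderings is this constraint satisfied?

Let A_j be the event that the j-th constrained one is fixed. By inclusion-exclusion over the 4 events:
Σ_{j=0}^{4} (-1)^j C(4,j)(7-j)!
= C(4,0)·7! - C(4,1)·6! + C(4,2)·5! - C(4,3)·4! + C(4,4)·3!
= 5040 - 2880 + 720 - 96 + 6
= 2790

2790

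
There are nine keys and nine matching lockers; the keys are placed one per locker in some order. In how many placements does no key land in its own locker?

Use !n = n·!(n-1) + (-1)^n.
!9 = 9·14833 - 1 = 133496

133496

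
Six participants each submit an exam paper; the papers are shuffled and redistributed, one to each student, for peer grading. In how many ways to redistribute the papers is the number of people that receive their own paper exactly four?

15

Choose which 4 of the 6 are fixed: C(6,4) = 15.
The remaining 2 must be deranged: !2 = 1.
Total: 15 × 1 = 15.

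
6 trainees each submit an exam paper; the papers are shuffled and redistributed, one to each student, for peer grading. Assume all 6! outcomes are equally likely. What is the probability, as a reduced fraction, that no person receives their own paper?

53/144

Favorable outcomes: !6 = 265.
Total outcomes: 6! = 720.
Probability = 265/720 = 53/144.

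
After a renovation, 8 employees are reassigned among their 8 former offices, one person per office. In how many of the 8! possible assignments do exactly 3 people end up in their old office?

2464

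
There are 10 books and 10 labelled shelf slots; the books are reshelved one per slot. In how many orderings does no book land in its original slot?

Use !n = n·!(n-1) + (-1)^n.
!10 = 10·133496 + 1 = 1334961

1334961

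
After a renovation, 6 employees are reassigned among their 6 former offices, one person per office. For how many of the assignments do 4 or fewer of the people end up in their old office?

719

# with exactly i fixed is C(6,i)·!(6-i); sum over i=0..4:
  i=0: C(6,0)·!6 = 1·265 = 265
  i=1: C(6,1)·!5 = 6·44 = 264
  i=2: C(6,2)·!4 = 15·9 = 135
  i=3: C(6,3)·!3 = 20·2 = 40
  i=4: C(6,4)·!2 = 15·1 = 15
Total = 719.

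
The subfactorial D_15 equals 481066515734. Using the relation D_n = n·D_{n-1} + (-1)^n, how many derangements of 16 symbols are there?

7697064251745

D_16 = 16·481066515734 + 1 = 7697064251745.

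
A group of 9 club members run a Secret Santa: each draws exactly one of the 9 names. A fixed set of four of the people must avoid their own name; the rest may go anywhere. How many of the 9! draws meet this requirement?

Inclusion-exclusion on the 4 forbidden self-matches:
Σ_{j=0}^{4} (-1)^j C(4,j)(9-j)!
= C(4,0)·9! - C(4,1)·8! + C(4,2)·7! - C(4,3)·6! + C(4,4)·5!
= 362880 - 161280 + 30240 - 2880 + 120
= 229080

229080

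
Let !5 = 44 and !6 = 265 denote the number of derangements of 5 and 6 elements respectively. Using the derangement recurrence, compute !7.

!7 = (7-1)·(!6 + !5) = 6·(265 + 44) = 6·309 = 1854.

1854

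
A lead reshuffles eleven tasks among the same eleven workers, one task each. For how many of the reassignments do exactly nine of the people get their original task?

Pick the 9 fixed positions: C(11,9) = 55 ways.
The remaining 2 must be deranged: !2 = 1.
Total: 55 × 1 = 55.

55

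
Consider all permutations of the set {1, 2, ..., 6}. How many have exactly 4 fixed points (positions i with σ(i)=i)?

Pick the 4 fixed positions: C(6,4) = 15 ways.
The remaining 2 must be deranged: !2 = 1.
Total: 15 × 1 = 15.

15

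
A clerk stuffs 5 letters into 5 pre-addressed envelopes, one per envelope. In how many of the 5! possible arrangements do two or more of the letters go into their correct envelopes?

31

Sum C(5,i)·!(5-i) for i = 2..5:
  i=2: C(5,2)·!3 = 10·2 = 20
  i=3: C(5,3)·!2 = 10·1 = 10
  i=4: C(5,4)·!1 = 5·0 = 0
  i=5: C(5,5)·!0 = 1·1 = 1
Total = 31.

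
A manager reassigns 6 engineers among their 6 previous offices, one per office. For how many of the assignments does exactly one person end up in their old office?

Choose which one of the 6 is fixed: C(6,1) = 6.
The remaining 5 must be deranged: !5 = 44.
Total: 6 × 44 = 264.

264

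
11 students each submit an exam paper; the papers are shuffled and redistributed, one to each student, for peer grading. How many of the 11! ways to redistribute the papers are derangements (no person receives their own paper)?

14684570

Use !n = n·!(n-1) + (-1)^n.
!11 = 11·1334961 - 1 = 14684570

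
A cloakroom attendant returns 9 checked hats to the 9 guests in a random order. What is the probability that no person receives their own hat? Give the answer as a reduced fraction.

16687/45360

Favorable outcomes: !9 = 133496.
Total outcomes: 9! = 362880.
Probability = 133496/362880 = 16687/45360.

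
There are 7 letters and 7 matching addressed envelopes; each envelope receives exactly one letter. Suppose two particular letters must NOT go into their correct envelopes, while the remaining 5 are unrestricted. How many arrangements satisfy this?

3720

Inclusion-exclusion on the 2 forbidden self-matches:
Σ_{j=0}^{2} (-1)^j C(2,j)(7-j)!
= C(2,0)·7! - C(2,1)·6! + C(2,2)·5!
= 5040 - 1440 + 120
= 3720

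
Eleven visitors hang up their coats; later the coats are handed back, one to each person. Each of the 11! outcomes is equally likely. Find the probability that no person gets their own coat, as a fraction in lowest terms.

1468457/3991680

Favorable outcomes: !11 = 14684570.
Total outcomes: 11! = 39916800.
Probability = 14684570/39916800 = 1468457/3991680.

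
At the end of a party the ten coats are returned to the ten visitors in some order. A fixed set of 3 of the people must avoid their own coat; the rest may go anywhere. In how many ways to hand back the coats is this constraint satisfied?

2656080

Let A_j be the event that the j-th constrained one is fixed. By inclusion-exclusion over the 3 events:
Σ_{j=0}^{3} (-1)^j C(3,j)(10-j)!
= C(3,0)·10! - C(3,1)·9! + C(3,2)·8! - C(3,3)·7!
= 3628800 - 1088640 + 120960 - 5040
= 2656080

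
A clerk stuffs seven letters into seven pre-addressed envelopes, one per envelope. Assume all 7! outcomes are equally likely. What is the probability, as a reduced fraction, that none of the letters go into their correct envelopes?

103/280

Favorable outcomes: !7 = 1854.
Total outcomes: 7! = 5040.
Probability = 1854/5040 = 103/280.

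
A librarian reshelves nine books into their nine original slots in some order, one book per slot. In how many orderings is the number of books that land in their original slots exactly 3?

Pick the 3 fixed positions: C(9,3) = 84 ways.
The other 6 form a derangement: !6 = 265.
Total: 84 × 265 = 22260.

22260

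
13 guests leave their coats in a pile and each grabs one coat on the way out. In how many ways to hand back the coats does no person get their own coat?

2290792932

The subfactorial !13 = [13!/e] (nearest integer).
13! = 6227020800, and 6227020800/e ≈ 2290792932.07, so !13 = 2290792932.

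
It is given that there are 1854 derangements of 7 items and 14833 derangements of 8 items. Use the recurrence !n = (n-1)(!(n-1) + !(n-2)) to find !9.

!9 = (9-1)·(!8 + !7) = 8·(14833 + 1854) = 8·16687 = 133496.

133496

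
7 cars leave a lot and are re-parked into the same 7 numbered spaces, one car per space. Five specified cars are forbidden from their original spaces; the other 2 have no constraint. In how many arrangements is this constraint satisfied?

2428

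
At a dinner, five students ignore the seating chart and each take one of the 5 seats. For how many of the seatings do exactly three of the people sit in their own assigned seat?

10

Choose which 3 of the 5 are fixed: C(5,3) = 10.
The remaining 2 must be deranged: !2 = 1.
Total: 10 × 1 = 10.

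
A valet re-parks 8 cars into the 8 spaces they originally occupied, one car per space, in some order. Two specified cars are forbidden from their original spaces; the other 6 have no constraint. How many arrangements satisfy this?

30960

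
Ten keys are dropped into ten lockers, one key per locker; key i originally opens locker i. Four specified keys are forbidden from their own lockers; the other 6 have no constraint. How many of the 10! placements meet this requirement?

Let A_j be the event that the j-th constrained one is fixed. By inclusion-exclusion over the 4 events:
Σ_{j=0}^{4} (-1)^j C(4,j)(10-j)!
= C(4,0)·10! - C(4,1)·9! + C(4,2)·8! - C(4,3)·7! + C(4,4)·6!
= 3628800 - 1451520 + 241920 - 20160 + 720
= 2399760

2399760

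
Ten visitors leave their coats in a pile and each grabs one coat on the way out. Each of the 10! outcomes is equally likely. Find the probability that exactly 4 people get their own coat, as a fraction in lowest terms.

Favorable outcomes: C(10,4)·!6 = 210·265 = 55650.
Total outcomes: 10! = 3628800.
Probability = 55650/3628800 = 53/3456.

53/3456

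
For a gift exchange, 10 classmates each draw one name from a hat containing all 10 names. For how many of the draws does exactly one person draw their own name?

Pick the single fixed position: C(10,1) = 10 ways.
The remaining 9 must be deranged: !9 = 133496.
Total: 10 × 133496 = 1334960.

1334960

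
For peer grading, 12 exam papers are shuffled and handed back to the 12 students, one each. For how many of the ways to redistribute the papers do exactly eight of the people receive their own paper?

4455

Pick the 8 fixed positions: C(12,8) = 495 ways.
The other 4 form a derangement: !4 = 9.
Total: 495 × 9 = 4455.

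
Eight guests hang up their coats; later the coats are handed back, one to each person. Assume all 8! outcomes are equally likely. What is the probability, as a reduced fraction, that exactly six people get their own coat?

1/1440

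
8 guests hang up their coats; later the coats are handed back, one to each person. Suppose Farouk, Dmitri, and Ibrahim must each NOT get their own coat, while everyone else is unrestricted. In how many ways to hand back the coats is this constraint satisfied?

Inclusion-exclusion on the 3 forbidden self-matches:
Σ_{j=0}^{3} (-1)^j C(3,j)(8-j)!
= C(3,0)·8! - C(3,1)·7! + C(3,2)·6! - C(3,3)·5!
= 40320 - 15120 + 2160 - 120
= 27240

27240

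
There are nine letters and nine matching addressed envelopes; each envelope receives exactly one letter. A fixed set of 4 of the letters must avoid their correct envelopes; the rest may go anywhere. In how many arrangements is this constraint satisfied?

229080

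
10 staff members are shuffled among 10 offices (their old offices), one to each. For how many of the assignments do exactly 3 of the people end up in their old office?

222480

Pick the 3 fixed positions: C(10,3) = 120 ways.
The remaining 7 must be deranged: !7 = 1854.
Total: 120 × 1854 = 222480.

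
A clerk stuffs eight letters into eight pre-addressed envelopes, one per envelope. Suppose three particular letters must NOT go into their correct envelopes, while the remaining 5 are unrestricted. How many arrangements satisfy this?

27240

Let A_j be the event that the j-th constrained one is fixed. By inclusion-exclusion over the 3 events:
Σ_{j=0}^{3} (-1)^j C(3,j)(8-j)!
= C(3,0)·8! - C(3,1)·7! + C(3,2)·6! - C(3,3)·5!
= 40320 - 15120 + 2160 - 120
= 27240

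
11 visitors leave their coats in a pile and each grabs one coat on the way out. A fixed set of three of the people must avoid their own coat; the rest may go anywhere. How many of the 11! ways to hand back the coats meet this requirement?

30078720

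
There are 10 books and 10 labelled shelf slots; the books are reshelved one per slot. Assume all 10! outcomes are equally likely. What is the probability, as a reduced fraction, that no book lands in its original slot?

16481/44800

Favorable outcomes: !10 = 1334961.
Total outcomes: 10! = 3628800.
Probability = 1334961/3628800 = 16481/44800.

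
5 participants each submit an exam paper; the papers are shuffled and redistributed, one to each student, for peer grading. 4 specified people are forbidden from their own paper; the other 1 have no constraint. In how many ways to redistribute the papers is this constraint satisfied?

53

Let A_j be the event that the j-th constrained one is fixed. By inclusion-exclusion over the 4 events:
Σ_{j=0}^{4} (-1)^j C(4,j)(5-j)!
= C(4,0)·5! - C(4,1)·4! + C(4,2)·3! - C(4,3)·2! + C(4,4)·1!
= 120 - 96 + 36 - 8 + 1
= 53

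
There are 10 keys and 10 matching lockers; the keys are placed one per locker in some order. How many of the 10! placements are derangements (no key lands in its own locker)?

1334961

!10 is the nearest integer to 10!/e.
10! = 3628800, and 3628800/e ≈ 1334960.92, so !10 = 1334961.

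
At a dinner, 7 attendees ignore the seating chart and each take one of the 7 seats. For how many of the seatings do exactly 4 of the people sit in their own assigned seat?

70

Pick the 4 fixed positions: C(7,4) = 35 ways.
The remaining 3 must be deranged: !3 = 2.
Total: 35 × 2 = 70.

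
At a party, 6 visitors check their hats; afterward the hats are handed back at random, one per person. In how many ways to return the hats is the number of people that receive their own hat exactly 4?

15

Pick the 4 fixed positions: C(6,4) = 15 ways.
The other 2 form a derangement: !2 = 1.
Total: 15 × 1 = 15.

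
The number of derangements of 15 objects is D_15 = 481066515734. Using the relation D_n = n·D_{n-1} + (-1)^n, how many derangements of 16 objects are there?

7697064251745

D_16 = 16·481066515734 + 1 = 7697064251745.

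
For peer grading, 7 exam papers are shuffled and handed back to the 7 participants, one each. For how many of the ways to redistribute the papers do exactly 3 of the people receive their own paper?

315

Choose which 3 of the 7 are fixed: C(7,3) = 35.
The remaining 4 must be deranged: !4 = 9.
Total: 35 × 9 = 315.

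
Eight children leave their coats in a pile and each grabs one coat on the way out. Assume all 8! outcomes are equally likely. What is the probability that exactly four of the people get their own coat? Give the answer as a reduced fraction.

1/64

Favorable outcomes: C(8,4)·!4 = 70·9 = 630.
Total outcomes: 8! = 40320.
Probability = 630/40320 = 1/64.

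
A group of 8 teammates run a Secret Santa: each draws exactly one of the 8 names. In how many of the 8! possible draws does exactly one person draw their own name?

Pick the single fixed position: C(8,1) = 8 ways.
The other 7 form a derangement: !7 = 1854.
Total: 8 × 1854 = 14832.

14832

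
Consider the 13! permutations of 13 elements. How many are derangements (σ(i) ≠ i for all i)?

2290792932

By inclusion-exclusion, !13 = Σ (-1)^k · 13!/k! for k=0..13
= 13! - 13!/1! + 13!/2! - 13!/3! + 13!/4! - 13!/5! + 13!/6! - 13!/7! + 13!/8! - 13!/9! + 13!/10! - 13!/11! + 13!/12! - 13!/13!
= 6227020800 - 6227020800 + 3113510400 - 1037836800 + 259459200 - 51891840 + 8648640 - 1235520 + 154440 - 17160 + 1716 - 156 + 13 - 1
= 2290792932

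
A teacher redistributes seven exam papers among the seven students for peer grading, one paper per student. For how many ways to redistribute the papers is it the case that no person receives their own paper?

The subfactorial !7 = [7!/e] (nearest integer).
7! = 5040, and 5040/e ≈ 1854.11, so !7 = 1854.

1854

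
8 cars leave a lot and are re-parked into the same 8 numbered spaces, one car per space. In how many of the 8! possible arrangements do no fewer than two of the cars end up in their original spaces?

Sum C(8,i)·!(8-i) for i = 2..8:
  i=2: C(8,2)·!6 = 28·265 = 7420
  i=3: C(8,3)·!5 = 56·44 = 2464
  i=4: C(8,4)·!4 = 70·9 = 630
  i=5: C(8,5)·!3 = 56·2 = 112
  i=6: C(8,6)·!2 = 28·1 = 28
  i=7: C(8,7)·!1 = 8·0 = 0
  i=8: C(8,8)·!0 = 1·1 = 1
Total = 10655.

10655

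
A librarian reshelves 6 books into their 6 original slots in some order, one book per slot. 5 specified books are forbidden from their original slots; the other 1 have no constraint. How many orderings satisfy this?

Let A_j be the event that the j-th constrained one is fixed. By inclusion-exclusion over the 5 events:
Σ_{j=0}^{5} (-1)^j C(5,j)(6-j)!
= C(5,0)·6! - C(5,1)·5! + C(5,2)·4! - C(5,3)·3! + C(5,4)·2! - C(5,5)·1!
= 720 - 600 + 240 - 60 + 10 - 1
= 309

309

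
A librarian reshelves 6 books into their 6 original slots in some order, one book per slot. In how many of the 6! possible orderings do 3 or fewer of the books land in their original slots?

704

Sum C(6,i)·!(6-i) for i = 0..3:
  i=0: C(6,0)·!6 = 1·265 = 265
  i=1: C(6,1)·!5 = 6·44 = 264
  i=2: C(6,2)·!4 = 15·9 = 135
  i=3: C(6,3)·!3 = 20·2 = 40
Total = 704.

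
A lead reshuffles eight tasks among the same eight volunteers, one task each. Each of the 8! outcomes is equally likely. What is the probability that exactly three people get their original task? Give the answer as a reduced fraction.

11/180

Favorable outcomes: C(8,3)·!5 = 56·44 = 2464.
Total outcomes: 8! = 40320.
Probability = 2464/40320 = 11/180.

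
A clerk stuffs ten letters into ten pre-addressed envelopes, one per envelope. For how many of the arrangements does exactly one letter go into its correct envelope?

Pick the single fixed position: C(10,1) = 10 ways.
The other 9 form a derangement: !9 = 133496.
Total: 10 × 133496 = 1334960.

1334960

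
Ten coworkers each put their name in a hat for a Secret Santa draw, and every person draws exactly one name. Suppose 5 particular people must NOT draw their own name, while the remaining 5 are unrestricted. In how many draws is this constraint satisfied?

Inclusion-exclusion on the 5 forbidden self-matches:
Σ_{j=0}^{5} (-1)^j C(5,j)(10-j)!
= C(5,0)·10! - C(5,1)·9! + C(5,2)·8! - C(5,3)·7! + C(5,4)·6! - C(5,5)·5!
= 3628800 - 1814400 + 403200 - 50400 + 3600 - 120
= 2170680

2170680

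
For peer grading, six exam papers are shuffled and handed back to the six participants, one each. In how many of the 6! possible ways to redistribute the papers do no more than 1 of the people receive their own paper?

# with exactly i fixed is C(6,i)·!(6-i); sum over i=0..1:
  i=0: C(6,0)·!6 = 1·265 = 265
  i=1: C(6,1)·!5 = 6·44 = 264
Total = 529.

529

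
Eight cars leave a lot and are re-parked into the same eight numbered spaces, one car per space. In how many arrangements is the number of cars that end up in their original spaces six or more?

# with exactly i fixed is C(8,i)·!(8-i); sum over i=6..8:
  i=6: C(8,6)·!2 = 28·1 = 28
  i=7: C(8,7)·!1 = 8·0 = 0
  i=8: C(8,8)·!0 = 1·1 = 1
Total = 29.

29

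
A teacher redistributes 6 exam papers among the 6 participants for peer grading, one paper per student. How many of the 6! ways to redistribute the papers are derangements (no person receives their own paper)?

265

!6 = 6! · Σ_{k=0}^{6} (-1)^k/k!
= 6! - 6!/1! + 6!/2! - 6!/3! + 6!/4! - 6!/5! + 6!/6!
= 720 - 720 + 360 - 120 + 30 - 6 + 1
= 265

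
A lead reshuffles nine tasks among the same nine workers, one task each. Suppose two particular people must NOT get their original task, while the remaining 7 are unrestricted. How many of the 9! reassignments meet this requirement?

Inclusion-exclusion on the 2 forbidden self-matches:
Σ_{j=0}^{2} (-1)^j C(2,j)(9-j)!
= C(2,0)·9! - C(2,1)·8! + C(2,2)·7!
= 362880 - 80640 + 5040
= 287280

287280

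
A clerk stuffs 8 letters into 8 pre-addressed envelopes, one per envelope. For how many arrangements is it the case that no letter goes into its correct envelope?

14833

The number of derangements of 8 is !8 = Σ_{k=0}^{8} (-1)^k·8!/k!
= 8! - 8!/1! + 8!/2! - 8!/3! + 8!/4! - 8!/5! + 8!/6! - 8!/7! + 8!/8!
= 40320 - 40320 + 20160 - 6720 + 1680 - 336 + 56 - 8 + 1
= 14833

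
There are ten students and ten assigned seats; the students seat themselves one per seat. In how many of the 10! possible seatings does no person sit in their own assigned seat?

1334961

The number of derangements of 10 is !10 = Σ_{k=0}^{10} (-1)^k·10!/k!
= 10! - 10!/1! + 10!/2! - 10!/3! + 10!/4! - 10!/5! + 10!/6! - 10!/7! + 10!/8! - 10!/9! + 10!/10!
= 3628800 - 3628800 + 1814400 - 604800 + 151200 - 30240 + 5040 - 720 + 90 - 10 + 1
= 1334961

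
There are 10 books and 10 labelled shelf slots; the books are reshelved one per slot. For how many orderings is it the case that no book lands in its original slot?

Use !n = n·!(n-1) + (-1)^n.
!10 = 10·133496 + 1 = 1334961

1334961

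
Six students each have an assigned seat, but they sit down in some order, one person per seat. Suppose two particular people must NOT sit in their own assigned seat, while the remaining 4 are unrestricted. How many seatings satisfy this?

Inclusion-exclusion on the 2 forbidden self-matches:
Σ_{j=0}^{2} (-1)^j C(2,j)(6-j)!
= C(2,0)·6! - C(2,1)·5! + C(2,2)·4!
= 720 - 240 + 24
= 504

504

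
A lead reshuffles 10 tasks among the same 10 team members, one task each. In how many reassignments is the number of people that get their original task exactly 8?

45

Choose which 8 of the 10 are fixed: C(10,8) = 45.
The remaining 2 must be deranged: !2 = 1.
Total: 45 × 1 = 45.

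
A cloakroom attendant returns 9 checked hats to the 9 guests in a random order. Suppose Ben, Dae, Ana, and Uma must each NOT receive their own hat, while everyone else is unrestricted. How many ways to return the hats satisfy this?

Let A_j be the event that the j-th constrained one is fixed. By inclusion-exclusion over the 4 events:
Σ_{j=0}^{4} (-1)^j C(4,j)(9-j)!
= C(4,0)·9! - C(4,1)·8! + C(4,2)·7! - C(4,3)·6! + C(4,4)·5!
= 362880 - 161280 + 30240 - 2880 + 120
= 229080

229080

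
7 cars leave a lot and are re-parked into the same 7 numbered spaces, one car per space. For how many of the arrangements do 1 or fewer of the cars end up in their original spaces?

3709

# with exactly i fixed is C(7,i)·!(7-i); sum over i=0..1:
  i=0: C(7,0)·!7 = 1·1854 = 1854
  i=1: C(7,1)·!6 = 7·265 = 1855
Total = 3709.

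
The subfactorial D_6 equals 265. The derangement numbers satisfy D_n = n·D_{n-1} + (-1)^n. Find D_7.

1854

D_7 = 7·265 - 1 = 1854.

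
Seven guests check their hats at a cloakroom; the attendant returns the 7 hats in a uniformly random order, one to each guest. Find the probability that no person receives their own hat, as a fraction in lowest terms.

103/280

Favorable outcomes: !7 = 1854.
Total outcomes: 7! = 5040.
Probability = 1854/5040 = 103/280.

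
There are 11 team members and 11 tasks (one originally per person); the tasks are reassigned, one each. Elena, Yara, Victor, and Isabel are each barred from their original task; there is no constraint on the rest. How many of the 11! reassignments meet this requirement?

27422640

Inclusion-exclusion on the 4 forbidden self-matches:
Σ_{j=0}^{4} (-1)^j C(4,j)(11-j)!
= C(4,0)·11! - C(4,1)·10! + C(4,2)·9! - C(4,3)·8! + C(4,4)·7!
= 39916800 - 14515200 + 2177280 - 161280 + 5040
= 27422640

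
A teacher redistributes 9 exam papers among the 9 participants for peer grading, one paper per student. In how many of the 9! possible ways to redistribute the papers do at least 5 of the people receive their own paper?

Sum C(9,i)·!(9-i) for i = 5..9:
  i=5: C(9,5)·!4 = 126·9 = 1134
  i=6: C(9,6)·!3 = 84·2 = 168
  i=7: C(9,7)·!2 = 36·1 = 36
  i=8: C(9,8)·!1 = 9·0 = 0
  i=9: C(9,9)·!0 = 1·1 = 1
Total = 1339.

1339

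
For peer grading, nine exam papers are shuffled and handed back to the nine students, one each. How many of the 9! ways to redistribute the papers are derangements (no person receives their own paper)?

Use !n = (n-1)(!(n-1) + !(n-2)).
!9 = 8·(14833 + 1854) = 8·16687 = 133496

133496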